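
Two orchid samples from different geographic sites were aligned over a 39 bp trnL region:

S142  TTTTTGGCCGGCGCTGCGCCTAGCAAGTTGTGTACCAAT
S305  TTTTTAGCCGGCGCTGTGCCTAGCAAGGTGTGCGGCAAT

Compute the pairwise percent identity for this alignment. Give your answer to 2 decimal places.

84.62%

The sequences differ at positions 6 (G/A), 17 (C/T), 28 (T/G), 33 (T/C), 34 (A/G), 35 (C/G).
33 of the 39 sites match, so the percent identity is 33/39 × 100 = 84.62%.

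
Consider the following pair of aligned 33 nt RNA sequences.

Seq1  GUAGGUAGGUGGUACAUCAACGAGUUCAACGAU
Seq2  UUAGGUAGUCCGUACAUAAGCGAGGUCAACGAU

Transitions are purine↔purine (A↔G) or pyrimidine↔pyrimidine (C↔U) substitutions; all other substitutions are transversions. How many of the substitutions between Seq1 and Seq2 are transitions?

Differing sites — 1:G/U (Tv); 9:G/U (Tv); 10:U/C (Ti); 11:G/C (Tv); 18:C/A (Tv); 20:A/G (Ti); 25:U/G (Tv).
Of the 7 differences, 2 transitions and 5 transversions, so the answer is 2.

2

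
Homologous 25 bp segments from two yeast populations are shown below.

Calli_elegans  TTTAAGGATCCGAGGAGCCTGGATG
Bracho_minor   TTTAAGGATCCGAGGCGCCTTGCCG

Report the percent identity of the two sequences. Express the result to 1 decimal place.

84.0%

Mismatches occur at site 16 (A↔C), site 21 (G↔T), site 23 (A↔C), site 24 (T↔C).
21 of the 25 sites match, so the percent identity is 21/25 × 100 = 84.0%.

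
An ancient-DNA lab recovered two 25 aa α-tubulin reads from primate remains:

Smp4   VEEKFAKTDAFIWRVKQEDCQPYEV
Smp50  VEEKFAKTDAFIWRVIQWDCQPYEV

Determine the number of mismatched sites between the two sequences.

Differing sites — 16:K/I; 18:E/W.
That gives 2 mismatches out of 25 aligned sites, so the Hamming distance is 2.

2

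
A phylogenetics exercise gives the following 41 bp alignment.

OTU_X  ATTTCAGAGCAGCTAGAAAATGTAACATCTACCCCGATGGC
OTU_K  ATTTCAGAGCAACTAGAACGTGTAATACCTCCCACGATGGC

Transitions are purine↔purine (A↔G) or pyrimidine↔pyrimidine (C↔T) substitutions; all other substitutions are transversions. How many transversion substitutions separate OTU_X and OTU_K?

The sequences differ at positions 12 (G/A, transition), 19 (A/C, transversion), 20 (A/G, transition), 26 (C/T, transition), 28 (T/C, transition), 31 (A/C, transversion), 34 (C/A, transversion).
Of the 7 differences, 4 transitions and 3 transversions, so the answer is 3.

3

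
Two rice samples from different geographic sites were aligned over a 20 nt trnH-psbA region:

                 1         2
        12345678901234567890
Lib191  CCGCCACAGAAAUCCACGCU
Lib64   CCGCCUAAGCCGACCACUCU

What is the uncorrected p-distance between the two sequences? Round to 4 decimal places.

0.3500

Mismatches occur at site 6 (A↔U), site 7 (C↔A), site 10 (A↔C), site 11 (A↔C), site 12 (A↔G), site 13 (U↔A), site 18 (G↔U).
There are 7 differences over 20 sites, so p = 7/20 = 0.3500.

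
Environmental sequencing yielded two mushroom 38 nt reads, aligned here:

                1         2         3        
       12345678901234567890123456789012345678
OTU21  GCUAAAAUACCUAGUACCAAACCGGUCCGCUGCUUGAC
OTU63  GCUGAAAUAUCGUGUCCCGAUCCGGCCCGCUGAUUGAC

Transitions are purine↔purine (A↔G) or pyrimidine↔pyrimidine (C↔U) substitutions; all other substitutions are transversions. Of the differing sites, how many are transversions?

Mismatches occur at site 4 (A↔G, transition), site 10 (C↔U, transition), site 12 (U↔G, transversion), site 13 (A↔U, transversion), site 16 (A↔C, transversion), site 19 (A↔G, transition), site 21 (A↔U, transversion), site 26 (U↔C, transition), site 33 (C↔A, transversion).
Of the 9 differences, 4 transitions and 5 transversions, so the answer is 5.

5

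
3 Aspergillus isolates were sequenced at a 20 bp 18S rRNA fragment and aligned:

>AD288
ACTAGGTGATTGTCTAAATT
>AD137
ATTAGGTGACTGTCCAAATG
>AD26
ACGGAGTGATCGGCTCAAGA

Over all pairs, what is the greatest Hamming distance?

11

Pairwise Hamming distances:
  AD288 vs AD137: 4
  AD288 vs AD26: 8
  AD137 vs AD26: 11
The largest is 11, between AD137 and AD26.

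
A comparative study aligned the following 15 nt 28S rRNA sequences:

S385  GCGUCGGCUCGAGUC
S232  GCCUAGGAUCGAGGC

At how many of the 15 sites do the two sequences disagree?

The sequences differ at positions 3 (G/C), 5 (C/A), 8 (C/A), 14 (U/G).
That gives 4 mismatches out of 15 aligned sites, so the Hamming distance is 4.

4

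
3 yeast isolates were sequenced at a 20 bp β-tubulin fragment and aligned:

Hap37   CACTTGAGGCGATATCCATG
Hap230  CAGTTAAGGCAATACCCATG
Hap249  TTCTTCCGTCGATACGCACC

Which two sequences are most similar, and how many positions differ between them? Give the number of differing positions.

4

Pairwise Hamming distances:
  Hap37 vs Hap230: 4
  Hap37 vs Hap249: 9
  Hap230 vs Hap249: 10
The smallest is 4, between Hap37 and Hap230.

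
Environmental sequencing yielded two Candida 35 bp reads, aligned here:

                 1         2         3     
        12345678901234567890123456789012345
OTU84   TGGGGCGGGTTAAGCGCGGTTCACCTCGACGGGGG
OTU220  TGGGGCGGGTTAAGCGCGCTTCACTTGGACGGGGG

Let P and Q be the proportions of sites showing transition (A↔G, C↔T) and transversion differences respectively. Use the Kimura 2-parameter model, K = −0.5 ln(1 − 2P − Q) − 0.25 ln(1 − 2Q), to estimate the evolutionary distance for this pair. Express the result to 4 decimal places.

0.0910

The sequences differ at positions 19 (G/C, transversion), 25 (C/T, transition), 27 (C/G, transversion).
Of the 3 differences, 1 transition and 2 transversions over 35 sites: P = 1/35 = 0.028571, Q = 2/35 = 0.057143.
d = −0.5·ln(0.885715) − 0.25·ln(0.885714) = −0.5·(-0.121360) − 0.25·(-0.121361) = 0.0910.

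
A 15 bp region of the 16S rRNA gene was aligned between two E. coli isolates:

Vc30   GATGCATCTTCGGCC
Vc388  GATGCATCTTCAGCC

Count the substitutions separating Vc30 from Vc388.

1

The sequences differ at position 12 (G/A).
That gives 1 mismatch out of 15 aligned sites, so the Hamming distance is 1.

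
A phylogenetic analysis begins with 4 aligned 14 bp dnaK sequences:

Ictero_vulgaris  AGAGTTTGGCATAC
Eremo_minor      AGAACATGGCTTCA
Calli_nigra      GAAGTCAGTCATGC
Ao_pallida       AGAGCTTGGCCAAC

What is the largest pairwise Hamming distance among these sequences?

Pairwise Hamming distances:
  Ictero_vulgaris vs Eremo_minor: 6
  Ictero_vulgaris vs Calli_nigra: 6
  Ictero_vulgaris vs Ao_pallida: 3
  Eremo_minor vs Calli_nigra: 10
  Eremo_minor vs Ao_pallida: 6
  Calli_nigra vs Ao_pallida: 9
The largest is 10, between Eremo_minor and Calli_nigra.

10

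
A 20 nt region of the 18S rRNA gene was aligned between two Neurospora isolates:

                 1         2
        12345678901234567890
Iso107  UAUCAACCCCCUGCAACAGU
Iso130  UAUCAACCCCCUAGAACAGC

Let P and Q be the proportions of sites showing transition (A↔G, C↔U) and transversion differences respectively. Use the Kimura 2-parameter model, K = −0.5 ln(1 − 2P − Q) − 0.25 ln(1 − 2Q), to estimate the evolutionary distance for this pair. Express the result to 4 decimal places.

Mismatches occur at site 13 (G/A, transition), site 14 (C/G, transversion), site 20 (U/C, transition).
Of the 3 differences, 2 transitions and 1 transversion over 20 sites: P = 2/20 = 0.100000, Q = 1/20 = 0.050000.
d = −0.5·ln(0.750000) − 0.25·ln(0.900000) = −0.5·(-0.287682) − 0.25·(-0.105361) = 0.1702.

0.1702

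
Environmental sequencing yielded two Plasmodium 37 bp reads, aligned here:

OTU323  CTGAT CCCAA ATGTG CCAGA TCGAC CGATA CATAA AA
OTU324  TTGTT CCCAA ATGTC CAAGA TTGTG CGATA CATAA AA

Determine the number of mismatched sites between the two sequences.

7

The sequences differ at positions 1 (C/T), 4 (A/T), 15 (G/C), 17 (C/A), 22 (C/T), 24 (A/T), 25 (C/G).
That gives 7 mismatches out of 37 aligned sites, so the Hamming distance is 7.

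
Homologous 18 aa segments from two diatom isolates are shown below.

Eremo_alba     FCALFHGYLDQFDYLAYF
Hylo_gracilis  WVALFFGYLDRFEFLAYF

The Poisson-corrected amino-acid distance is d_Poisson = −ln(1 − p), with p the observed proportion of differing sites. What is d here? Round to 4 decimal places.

0.4055

The sequences differ at positions 1 (F/W), 2 (C/V), 6 (H/F), 11 (Q/R), 13 (D/E), 14 (Y/F).
p = 6/18 = 0.333333.
d = −ln(1 − 0.333333) = −ln(0.666667) = 0.4055.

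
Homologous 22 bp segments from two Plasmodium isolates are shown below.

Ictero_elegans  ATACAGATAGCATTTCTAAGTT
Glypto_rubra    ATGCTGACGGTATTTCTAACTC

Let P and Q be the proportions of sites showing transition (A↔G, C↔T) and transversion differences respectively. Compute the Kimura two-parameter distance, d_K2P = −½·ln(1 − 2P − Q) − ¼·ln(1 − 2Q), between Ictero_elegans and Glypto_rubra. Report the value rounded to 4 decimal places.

The sequences differ at positions 3 (A/G, transition), 5 (A/T, transversion), 8 (T/C, transition), 9 (A/G, transition), 11 (C/T, transition), 20 (G/C, transversion), 22 (T/C, transition).
Of the 7 differences, 5 transitions and 2 transversions over 22 sites: P = 5/22 = 0.227273, Q = 2/22 = 0.090909.
d = −0.5·ln(0.454545) − 0.25·ln(0.818182) = −0.5·(-0.788458) − 0.25·(-0.200670) = 0.4444.

0.4444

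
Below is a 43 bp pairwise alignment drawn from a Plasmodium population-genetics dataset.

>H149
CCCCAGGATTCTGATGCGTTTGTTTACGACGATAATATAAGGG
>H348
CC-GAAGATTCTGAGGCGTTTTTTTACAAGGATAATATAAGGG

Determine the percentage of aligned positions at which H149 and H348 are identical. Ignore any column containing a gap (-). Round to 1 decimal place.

85.7%

Excluding the 1 gap column leaves 42 comparable sites.
Mismatches occur at site 4 (C→G), site 6 (G→A), site 15 (T→G), site 22 (G→T), site 28 (G→A), site 30 (C→G).
36 of the 42 comparable sites match, so the percent identity is 36/42 × 100 = 85.7%.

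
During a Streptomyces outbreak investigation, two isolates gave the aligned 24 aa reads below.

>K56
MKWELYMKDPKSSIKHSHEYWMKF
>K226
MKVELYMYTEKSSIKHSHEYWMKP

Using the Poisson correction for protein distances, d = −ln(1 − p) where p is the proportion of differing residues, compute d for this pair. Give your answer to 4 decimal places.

0.2336

Mismatches occur at site 3 (W/V), site 8 (K/Y), site 9 (D/T), site 10 (P/E), site 24 (F/P).
p = 5/24 = 0.208333.
d = −ln(1 − 0.208333) = −ln(0.791667) = 0.2336.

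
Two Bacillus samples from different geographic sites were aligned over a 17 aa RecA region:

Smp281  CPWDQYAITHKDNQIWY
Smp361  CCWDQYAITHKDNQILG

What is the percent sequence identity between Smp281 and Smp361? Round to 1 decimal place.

Mismatches occur at site 2 (P↔C), site 16 (W↔L), site 17 (Y↔G).
14 of the 17 sites match, so the percent identity is 14/17 × 100 = 82.4%.

82.4%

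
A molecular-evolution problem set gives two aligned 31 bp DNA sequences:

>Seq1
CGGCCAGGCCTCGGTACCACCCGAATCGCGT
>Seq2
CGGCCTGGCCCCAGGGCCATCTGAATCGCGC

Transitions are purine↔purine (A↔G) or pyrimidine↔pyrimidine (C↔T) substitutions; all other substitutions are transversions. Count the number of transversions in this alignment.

2

Differing sites — 6:A/T (Tv); 11:T/C (Ti); 13:G/A (Ti); 15:T/G (Tv); 16:A/G (Ti); 20:C/T (Ti); 22:C/T (Ti); 31:T/C (Ti).
Of the 8 differences, 6 transitions and 2 transversions, so the answer is 2.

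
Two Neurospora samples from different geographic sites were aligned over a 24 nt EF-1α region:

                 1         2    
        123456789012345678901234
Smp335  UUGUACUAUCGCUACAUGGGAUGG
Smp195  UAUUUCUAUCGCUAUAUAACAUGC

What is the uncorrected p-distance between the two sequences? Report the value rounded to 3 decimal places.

0.333

Mismatches occur at site 2 (U→A), site 3 (G→U), site 5 (A→U), site 15 (C→U), site 18 (G→A), site 19 (G→A), site 20 (G→C), site 24 (G→C).
There are 8 differences over 24 sites, so p = 8/24 = 0.333.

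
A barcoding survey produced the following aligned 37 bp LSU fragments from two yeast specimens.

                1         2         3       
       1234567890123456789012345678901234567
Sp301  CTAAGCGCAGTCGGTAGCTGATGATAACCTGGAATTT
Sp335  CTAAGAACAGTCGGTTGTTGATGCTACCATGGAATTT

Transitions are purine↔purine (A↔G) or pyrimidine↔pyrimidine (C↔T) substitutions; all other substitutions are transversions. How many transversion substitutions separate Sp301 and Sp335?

5

The sequences differ at positions 6 (C/A, transversion), 7 (G/A, transition), 16 (A/T, transversion), 18 (C/T, transition), 24 (A/C, transversion), 27 (A/C, transversion), 29 (C/A, transversion).
Of the 7 differences, 2 transitions and 5 transversions, so the answer is 5.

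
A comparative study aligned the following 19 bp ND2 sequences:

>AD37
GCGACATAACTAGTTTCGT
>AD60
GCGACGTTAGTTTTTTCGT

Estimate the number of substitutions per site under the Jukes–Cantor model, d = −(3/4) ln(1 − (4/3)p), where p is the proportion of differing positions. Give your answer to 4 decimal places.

Differing sites — 6:A/G; 8:A/T; 10:C/G; 12:A/T; 13:G/T.
p = 5/19 = 0.263158.
d = −0.75 · ln(1 − (4/3)·0.263158) = −0.75 · ln(0.649123) = −0.75 · (-0.432133) = 0.3241.

0.3241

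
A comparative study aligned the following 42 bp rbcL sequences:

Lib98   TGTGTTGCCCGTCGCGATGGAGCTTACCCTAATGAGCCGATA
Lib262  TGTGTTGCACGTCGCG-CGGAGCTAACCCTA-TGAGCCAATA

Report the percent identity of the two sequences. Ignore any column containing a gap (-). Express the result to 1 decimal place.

90.0%

Excluding the 2 gap columns leaves 40 comparable sites.
The sequences differ at positions 9 (C/A), 18 (T/C), 25 (T/A), 39 (G/A).
36 of the 40 comparable sites match, so the percent identity is 36/40 × 100 = 90.0%.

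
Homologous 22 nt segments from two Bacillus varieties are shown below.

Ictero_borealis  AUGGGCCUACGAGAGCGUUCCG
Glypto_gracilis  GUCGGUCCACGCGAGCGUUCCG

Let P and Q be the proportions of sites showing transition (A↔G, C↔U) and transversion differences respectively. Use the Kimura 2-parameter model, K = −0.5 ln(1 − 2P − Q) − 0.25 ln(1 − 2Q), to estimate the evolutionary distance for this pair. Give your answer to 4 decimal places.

Mismatches occur at site 1 (A↔G, transition), site 3 (G↔C, transversion), site 6 (C↔U, transition), site 8 (U↔C, transition), site 12 (A↔C, transversion).
Of the 5 differences, 3 transitions and 2 transversions over 22 sites: P = 3/22 = 0.136364, Q = 2/22 = 0.090909.
d = −0.5·ln(0.636363) − 0.25·ln(0.818182) = −0.5·(-0.451986) − 0.25·(-0.200670) = 0.2762.

0.2762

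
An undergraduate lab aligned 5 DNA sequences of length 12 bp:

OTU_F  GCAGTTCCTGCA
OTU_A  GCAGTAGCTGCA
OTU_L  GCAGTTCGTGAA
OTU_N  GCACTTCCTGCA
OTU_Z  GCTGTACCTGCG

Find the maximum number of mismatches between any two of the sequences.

5

Pairwise Hamming distances:
  OTU_F vs OTU_A: 2
  OTU_F vs OTU_L: 2
  OTU_F vs OTU_N: 1
  OTU_F vs OTU_Z: 3
  OTU_A vs OTU_L: 4
  OTU_A vs OTU_N: 3
  OTU_A vs OTU_Z: 3
  OTU_L vs OTU_N: 3
  OTU_L vs OTU_Z: 5
  OTU_N vs OTU_Z: 4
The largest is 5, between OTU_L and OTU_Z.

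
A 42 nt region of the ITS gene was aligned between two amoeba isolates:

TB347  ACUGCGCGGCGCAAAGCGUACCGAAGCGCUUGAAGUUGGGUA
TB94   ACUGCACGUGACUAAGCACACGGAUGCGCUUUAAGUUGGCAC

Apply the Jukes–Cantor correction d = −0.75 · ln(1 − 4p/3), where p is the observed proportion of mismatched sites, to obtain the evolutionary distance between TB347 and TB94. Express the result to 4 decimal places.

0.3992

Differing sites — 6:G/A; 9:G/U; 10:C/G; 11:G/A; 13:A/U; 18:G/A; 19:U/C; 22:C/G; 25:A/U; 32:G/U; 40:G/C; 41:U/A; 42:A/C.
p = 13/42 = 0.309524.
d = −0.75 · ln(1 − (4/3)·0.309524) = −0.75 · ln(0.587301) = −0.75 · (-0.532218) = 0.3992.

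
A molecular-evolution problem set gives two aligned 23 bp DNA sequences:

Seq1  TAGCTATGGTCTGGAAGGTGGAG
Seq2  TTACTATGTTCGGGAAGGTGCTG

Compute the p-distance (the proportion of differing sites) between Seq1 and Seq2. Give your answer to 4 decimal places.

The sequences differ at positions 2 (A/T), 3 (G/A), 9 (G/T), 12 (T/G), 21 (G/C), 22 (A/T).
There are 6 differences over 23 sites, so p = 6/23 = 0.2609.

0.2609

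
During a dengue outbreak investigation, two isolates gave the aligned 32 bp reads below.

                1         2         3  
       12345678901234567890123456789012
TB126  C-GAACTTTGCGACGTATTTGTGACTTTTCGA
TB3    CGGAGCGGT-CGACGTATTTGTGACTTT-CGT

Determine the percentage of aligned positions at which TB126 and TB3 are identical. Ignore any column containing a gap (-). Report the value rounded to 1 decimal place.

Excluding the 3 gap columns leaves 29 comparable sites.
The sequences differ at positions 5 (A/G), 7 (T/G), 8 (T/G), 32 (A/T).
25 of the 29 comparable sites match, so the percent identity is 25/29 × 100 = 86.2%.

86.2%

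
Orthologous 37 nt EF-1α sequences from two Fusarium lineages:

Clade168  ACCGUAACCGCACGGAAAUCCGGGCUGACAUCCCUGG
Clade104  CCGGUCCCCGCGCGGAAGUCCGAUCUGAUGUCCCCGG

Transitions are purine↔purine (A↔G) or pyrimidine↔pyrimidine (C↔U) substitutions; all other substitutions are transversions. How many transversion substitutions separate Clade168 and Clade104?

5

Mismatches occur at site 1 (A↔C, transversion), site 3 (C↔G, transversion), site 6 (A↔C, transversion), site 7 (A↔C, transversion), site 12 (A↔G, transition), site 18 (A↔G, transition), site 23 (G↔A, transition), site 24 (G↔U, transversion), site 29 (C↔U, transition), site 30 (A↔G, transition), site 35 (U↔C, transition).
Of the 11 differences, 6 transitions and 5 transversions, so the answer is 5.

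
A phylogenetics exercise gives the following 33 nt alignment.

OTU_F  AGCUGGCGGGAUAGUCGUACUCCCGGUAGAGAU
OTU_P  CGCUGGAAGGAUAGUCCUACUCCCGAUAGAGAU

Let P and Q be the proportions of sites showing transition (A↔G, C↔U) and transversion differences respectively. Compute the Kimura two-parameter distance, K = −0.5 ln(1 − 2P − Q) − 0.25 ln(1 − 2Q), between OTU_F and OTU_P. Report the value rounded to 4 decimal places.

0.1694

Mismatches occur at site 1 (A→C, transversion), site 7 (C→A, transversion), site 8 (G→A, transition), site 17 (G→C, transversion), site 26 (G→A, transition).
Of the 5 differences, 2 transitions and 3 transversions over 33 sites: P = 2/33 = 0.060606, Q = 3/33 = 0.090909.
d = −0.5·ln(0.787879) − 0.25·ln(0.818182) = −0.5·(-0.238411) − 0.25·(-0.200670) = 0.1694.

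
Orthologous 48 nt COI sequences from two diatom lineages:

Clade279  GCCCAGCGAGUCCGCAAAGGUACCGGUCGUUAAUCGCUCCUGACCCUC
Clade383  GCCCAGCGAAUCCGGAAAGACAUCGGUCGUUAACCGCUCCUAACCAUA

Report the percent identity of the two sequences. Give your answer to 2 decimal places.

The sequences differ at positions 10 (G/A), 15 (C/G), 20 (G/A), 21 (U/C), 23 (C/U), 34 (U/C), 42 (G/A), 46 (C/A), 48 (C/A).
39 of the 48 sites match, so the percent identity is 39/48 × 100 = 81.25%.

81.25%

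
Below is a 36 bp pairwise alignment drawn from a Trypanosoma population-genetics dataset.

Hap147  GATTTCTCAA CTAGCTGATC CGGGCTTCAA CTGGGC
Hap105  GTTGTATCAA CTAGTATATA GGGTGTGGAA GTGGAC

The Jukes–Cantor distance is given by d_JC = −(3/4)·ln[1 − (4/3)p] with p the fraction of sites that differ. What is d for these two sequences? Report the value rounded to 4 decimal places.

Differing sites — 2:A/T; 4:T/G; 6:C/A; 15:C/T; 16:T/A; 17:G/T; 20:C/A; 21:C/G; 24:G/T; 25:C/G; 27:T/G; 28:C/G; 31:C/G; 35:G/A.
p = 14/36 = 0.388889.
d = −0.75 · ln(1 − (4/3)·0.388889) = −0.75 · ln(0.481481) = −0.75 · (-0.730889) = 0.5482.

0.5482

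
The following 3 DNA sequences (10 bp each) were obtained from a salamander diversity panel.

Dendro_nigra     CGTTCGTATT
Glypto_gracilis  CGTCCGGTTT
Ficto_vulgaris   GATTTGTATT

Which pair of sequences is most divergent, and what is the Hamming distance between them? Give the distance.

6

Pairwise Hamming distances:
  Dendro_nigra vs Glypto_gracilis: 3
  Dendro_nigra vs Ficto_vulgaris: 3
  Glypto_gracilis vs Ficto_vulgaris: 6
The largest is 6, between Glypto_gracilis and Ficto_vulgaris.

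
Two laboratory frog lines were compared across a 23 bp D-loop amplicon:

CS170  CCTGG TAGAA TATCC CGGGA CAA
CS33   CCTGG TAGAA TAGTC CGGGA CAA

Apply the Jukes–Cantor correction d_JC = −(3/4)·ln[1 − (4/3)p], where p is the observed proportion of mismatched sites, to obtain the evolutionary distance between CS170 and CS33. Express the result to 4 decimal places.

0.0924

The sequences differ at positions 13 (T/G), 14 (C/T).
p = 2/23 = 0.086957.
d = −0.75 · ln(1 − (4/3)·0.086957) = −0.75 · ln(0.884057) = −0.75 · (-0.123234) = 0.0924.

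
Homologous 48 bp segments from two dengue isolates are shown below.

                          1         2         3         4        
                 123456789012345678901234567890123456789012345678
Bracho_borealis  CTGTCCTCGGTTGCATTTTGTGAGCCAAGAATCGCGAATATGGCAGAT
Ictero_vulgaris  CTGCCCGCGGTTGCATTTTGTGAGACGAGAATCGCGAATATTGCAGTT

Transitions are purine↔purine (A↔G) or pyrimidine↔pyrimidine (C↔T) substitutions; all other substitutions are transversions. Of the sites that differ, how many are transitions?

Mismatches occur at site 4 (T↔C, transition), site 7 (T↔G, transversion), site 25 (C↔A, transversion), site 27 (A↔G, transition), site 42 (G↔T, transversion), site 47 (A↔T, transversion).
Of the 6 differences, 2 transitions and 4 transversions, so the answer is 2.

2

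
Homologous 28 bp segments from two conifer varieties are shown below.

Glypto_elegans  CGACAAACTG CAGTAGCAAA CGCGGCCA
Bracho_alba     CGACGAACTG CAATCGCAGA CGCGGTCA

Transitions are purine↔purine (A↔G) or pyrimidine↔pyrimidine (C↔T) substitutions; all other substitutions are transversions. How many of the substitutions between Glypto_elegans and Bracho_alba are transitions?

The sequences differ at positions 5 (A/G, transition), 13 (G/A, transition), 15 (A/C, transversion), 19 (A/G, transition), 26 (C/T, transition).
Of the 5 differences, 4 transitions and 1 transversion, so the answer is 4.

4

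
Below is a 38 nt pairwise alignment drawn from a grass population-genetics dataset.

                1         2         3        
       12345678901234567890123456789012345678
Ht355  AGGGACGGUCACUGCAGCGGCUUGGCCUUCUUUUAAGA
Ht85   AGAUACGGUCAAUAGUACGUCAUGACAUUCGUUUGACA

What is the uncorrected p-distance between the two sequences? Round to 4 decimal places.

0.3684

The sequences differ at positions 3 (G/A), 4 (G/U), 12 (C/A), 14 (G/A), 15 (C/G), 16 (A/U), 17 (G/A), 20 (G/U), 22 (U/A), 25 (G/A), 27 (C/A), 31 (U/G), 35 (A/G), 37 (G/C).
There are 14 differences over 38 sites, so p = 14/38 = 0.3684.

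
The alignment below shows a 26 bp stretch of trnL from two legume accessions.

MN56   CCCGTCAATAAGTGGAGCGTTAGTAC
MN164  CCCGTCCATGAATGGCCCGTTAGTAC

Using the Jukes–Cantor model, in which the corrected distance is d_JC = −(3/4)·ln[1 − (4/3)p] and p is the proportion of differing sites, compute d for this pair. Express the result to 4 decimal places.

0.2222

Mismatches occur at site 7 (A/C), site 10 (A/G), site 12 (G/A), site 16 (A/C), site 17 (G/C).
p = 5/26 = 0.192308.
d = −0.75 · ln(1 − (4/3)·0.192308) = −0.75 · ln(0.743589) = −0.75 · (-0.296267) = 0.2222.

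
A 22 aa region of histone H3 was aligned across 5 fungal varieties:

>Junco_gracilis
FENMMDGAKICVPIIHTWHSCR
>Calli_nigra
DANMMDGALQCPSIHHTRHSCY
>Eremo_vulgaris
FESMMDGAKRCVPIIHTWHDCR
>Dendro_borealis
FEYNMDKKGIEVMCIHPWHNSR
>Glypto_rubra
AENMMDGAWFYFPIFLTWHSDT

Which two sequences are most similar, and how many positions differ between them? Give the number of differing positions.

Pairwise Hamming distances:
  Junco_gracilis vs Calli_nigra: 9
  Junco_gracilis vs Eremo_vulgaris: 3
  Junco_gracilis vs Dendro_borealis: 11
  Junco_gracilis vs Glypto_rubra: 9
  Calli_nigra vs Eremo_vulgaris: 11
  Calli_nigra vs Dendro_borealis: 18
  Calli_nigra vs Glypto_rubra: 12
  Eremo_vulgaris vs Dendro_borealis: 12
  Eremo_vulgaris vs Glypto_rubra: 11
  Dendro_borealis vs Glypto_rubra: 17
The smallest is 3, between Junco_gracilis and Eremo_vulgaris.

3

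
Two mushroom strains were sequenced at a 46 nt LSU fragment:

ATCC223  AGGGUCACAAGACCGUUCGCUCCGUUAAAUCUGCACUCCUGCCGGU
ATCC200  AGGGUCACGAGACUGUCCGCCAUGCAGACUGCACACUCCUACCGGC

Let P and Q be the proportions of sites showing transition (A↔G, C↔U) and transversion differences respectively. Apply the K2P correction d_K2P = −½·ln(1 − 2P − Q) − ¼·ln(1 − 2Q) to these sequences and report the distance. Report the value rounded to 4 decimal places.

0.4642

Differing sites — 9:A/G (Ti); 14:C/U (Ti); 17:U/C (Ti); 21:U/C (Ti); 22:C/A (Tv); 23:C/U (Ti); 25:U/C (Ti); 26:U/A (Tv); 27:A/G (Ti); 29:A/C (Tv); 31:C/G (Tv); 32:U/C (Ti); 33:G/A (Ti); 41:G/A (Ti); 46:U/C (Ti).
Of the 15 differences, 11 transitions and 4 transversions over 46 sites: P = 11/46 = 0.239130, Q = 4/46 = 0.086957.
d = −0.5·ln(0.434783) − 0.25·ln(0.826086) = −0.5·(-0.832908) − 0.25·(-0.191056) = 0.4642.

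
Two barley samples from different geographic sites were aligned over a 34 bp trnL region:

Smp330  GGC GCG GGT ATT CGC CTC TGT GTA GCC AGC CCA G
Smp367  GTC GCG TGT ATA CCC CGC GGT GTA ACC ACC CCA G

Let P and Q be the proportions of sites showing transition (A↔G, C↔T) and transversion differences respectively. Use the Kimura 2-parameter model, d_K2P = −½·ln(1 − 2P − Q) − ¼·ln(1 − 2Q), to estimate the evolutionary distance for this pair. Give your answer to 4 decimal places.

Mismatches occur at site 2 (G/T, transversion), site 7 (G/T, transversion), site 12 (T/A, transversion), site 14 (G/C, transversion), site 17 (T/G, transversion), site 19 (T/G, transversion), site 25 (G/A, transition), site 29 (G/C, transversion).
Of the 8 differences, 1 transition and 7 transversions over 34 sites: P = 1/34 = 0.029412, Q = 7/34 = 0.205882.
d = −0.5·ln(0.735294) − 0.25·ln(0.588236) = −0.5·(-0.307485) − 0.25·(-0.530627) = 0.2864.

0.2864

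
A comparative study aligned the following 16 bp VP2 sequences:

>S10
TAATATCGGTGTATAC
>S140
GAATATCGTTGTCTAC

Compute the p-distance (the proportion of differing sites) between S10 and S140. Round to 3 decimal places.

0.188

Differing sites — 1:T/G; 9:G/T; 13:A/C.
There are 3 differences over 16 sites, so p = 3/16 = 0.188.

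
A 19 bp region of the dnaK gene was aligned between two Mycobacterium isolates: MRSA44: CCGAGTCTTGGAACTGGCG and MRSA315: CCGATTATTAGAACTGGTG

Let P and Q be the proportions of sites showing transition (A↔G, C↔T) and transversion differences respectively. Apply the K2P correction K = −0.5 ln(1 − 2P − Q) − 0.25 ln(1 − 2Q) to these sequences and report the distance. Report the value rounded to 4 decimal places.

0.2488

Mismatches occur at site 5 (G↔T, transversion), site 7 (C↔A, transversion), site 10 (G↔A, transition), site 18 (C↔T, transition).
Of the 4 differences, 2 transitions and 2 transversions over 19 sites: P = 2/19 = 0.105263, Q = 2/19 = 0.105263.
d = −0.5·ln(0.684211) − 0.25·ln(0.789474) = −0.5·(-0.379489) − 0.25·(-0.236388) = 0.2488.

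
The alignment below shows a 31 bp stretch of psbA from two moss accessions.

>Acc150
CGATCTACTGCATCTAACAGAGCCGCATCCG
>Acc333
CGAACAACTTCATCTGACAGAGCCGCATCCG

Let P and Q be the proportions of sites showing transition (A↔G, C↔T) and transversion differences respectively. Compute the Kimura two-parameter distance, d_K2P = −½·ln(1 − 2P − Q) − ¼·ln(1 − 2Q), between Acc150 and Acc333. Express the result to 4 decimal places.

Mismatches occur at site 4 (T→A, transversion), site 6 (T→A, transversion), site 10 (G→T, transversion), site 16 (A→G, transition).
Of the 4 differences, 1 transition and 3 transversions over 31 sites: P = 1/31 = 0.032258, Q = 3/31 = 0.096774.
d = −0.5·ln(0.838710) − 0.25·ln(0.806452) = −0.5·(-0.175890) − 0.25·(-0.215111) = 0.1417.

0.1417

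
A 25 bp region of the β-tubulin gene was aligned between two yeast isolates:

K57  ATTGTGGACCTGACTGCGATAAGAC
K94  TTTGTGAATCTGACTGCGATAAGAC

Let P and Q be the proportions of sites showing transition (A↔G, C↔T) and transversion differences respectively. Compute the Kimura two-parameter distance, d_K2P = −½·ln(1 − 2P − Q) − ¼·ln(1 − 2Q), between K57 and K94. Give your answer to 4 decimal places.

Mismatches occur at site 1 (A→T, transversion), site 7 (G→A, transition), site 9 (C→T, transition).
Of the 3 differences, 2 transitions and 1 transversion over 25 sites: P = 2/25 = 0.080000, Q = 1/25 = 0.040000.
d = −0.5·ln(0.800000) − 0.25·ln(0.920000) = −0.5·(-0.223144) − 0.25·(-0.083382) = 0.1324.

0.1324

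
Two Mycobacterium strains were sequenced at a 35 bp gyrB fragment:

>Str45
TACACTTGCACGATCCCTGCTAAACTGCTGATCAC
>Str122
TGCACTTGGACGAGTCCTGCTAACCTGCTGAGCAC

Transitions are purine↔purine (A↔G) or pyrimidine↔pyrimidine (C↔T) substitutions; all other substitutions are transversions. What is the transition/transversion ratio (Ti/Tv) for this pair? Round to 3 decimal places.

0.500

Differing sites — 2:A/G (Ti); 9:C/G (Tv); 14:T/G (Tv); 15:C/T (Ti); 24:A/C (Tv); 32:T/G (Tv).
Of the 6 differences, 2 transitions and 4 transversions, so Ti/Tv = 2/4 = 0.500.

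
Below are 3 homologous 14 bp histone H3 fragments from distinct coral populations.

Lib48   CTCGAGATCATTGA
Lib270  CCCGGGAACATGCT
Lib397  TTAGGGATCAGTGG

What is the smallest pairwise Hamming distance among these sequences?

Pairwise Hamming distances:
  Lib48 vs Lib270: 6
  Lib48 vs Lib397: 5
  Lib270 vs Lib397: 8
The smallest is 5, between Lib48 and Lib397.

5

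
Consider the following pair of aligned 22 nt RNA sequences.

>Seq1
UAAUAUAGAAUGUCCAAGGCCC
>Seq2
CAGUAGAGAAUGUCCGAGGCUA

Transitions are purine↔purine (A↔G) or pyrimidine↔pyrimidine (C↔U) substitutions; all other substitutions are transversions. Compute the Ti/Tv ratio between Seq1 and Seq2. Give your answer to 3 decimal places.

The sequences differ at positions 1 (U/C, transition), 3 (A/G, transition), 6 (U/G, transversion), 16 (A/G, transition), 21 (C/U, transition), 22 (C/A, transversion).
Of the 6 differences, 4 transitions and 2 transversions, so Ti/Tv = 4/2 = 2.000.

2.000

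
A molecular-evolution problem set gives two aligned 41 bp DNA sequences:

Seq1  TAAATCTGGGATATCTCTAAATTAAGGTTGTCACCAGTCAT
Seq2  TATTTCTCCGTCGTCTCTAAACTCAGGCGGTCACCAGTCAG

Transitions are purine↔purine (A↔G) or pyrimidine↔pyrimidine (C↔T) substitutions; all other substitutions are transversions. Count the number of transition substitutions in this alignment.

4

Differing sites — 3:A/T (Tv); 4:A/T (Tv); 8:G/C (Tv); 9:G/C (Tv); 11:A/T (Tv); 12:T/C (Ti); 13:A/G (Ti); 22:T/C (Ti); 24:A/C (Tv); 28:T/C (Ti); 29:T/G (Tv); 41:T/G (Tv).
Of the 12 differences, 4 transitions and 8 transversions, so the answer is 4.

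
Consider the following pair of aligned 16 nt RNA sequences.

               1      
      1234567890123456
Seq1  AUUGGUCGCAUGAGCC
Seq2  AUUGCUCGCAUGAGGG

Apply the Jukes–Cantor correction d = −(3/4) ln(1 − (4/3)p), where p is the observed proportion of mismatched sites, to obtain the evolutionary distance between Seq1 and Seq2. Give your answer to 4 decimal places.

0.2158

Differing sites — 5:G/C; 15:C/G; 16:C/G.
p = 3/16 = 0.187500.
d = −0.75 · ln(1 − (4/3)·0.187500) = −0.75 · ln(0.750000) = −0.75 · (-0.287682) = 0.2158.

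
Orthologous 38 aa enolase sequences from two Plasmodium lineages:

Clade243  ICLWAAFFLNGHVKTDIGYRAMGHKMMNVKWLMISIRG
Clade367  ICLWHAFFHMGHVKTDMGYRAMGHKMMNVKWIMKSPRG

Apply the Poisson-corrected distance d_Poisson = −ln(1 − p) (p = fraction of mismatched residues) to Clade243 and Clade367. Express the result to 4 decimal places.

0.2036

Mismatches occur at site 5 (A↔H), site 9 (L↔H), site 10 (N↔M), site 17 (I↔M), site 32 (L↔I), site 34 (I↔K), site 36 (I↔P).
p = 7/38 = 0.184211.
d = −ln(1 − 0.184211) = −ln(0.815789) = 0.2036.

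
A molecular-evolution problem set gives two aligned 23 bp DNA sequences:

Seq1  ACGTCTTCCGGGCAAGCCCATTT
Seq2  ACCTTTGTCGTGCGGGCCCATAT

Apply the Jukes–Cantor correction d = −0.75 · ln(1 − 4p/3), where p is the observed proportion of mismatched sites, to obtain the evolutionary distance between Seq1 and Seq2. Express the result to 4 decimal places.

The sequences differ at positions 3 (G/C), 5 (C/T), 7 (T/G), 8 (C/T), 11 (G/T), 14 (A/G), 15 (A/G), 22 (T/A).
p = 8/23 = 0.347826.
d = −0.75 · ln(1 − (4/3)·0.347826) = −0.75 · ln(0.536232) = −0.75 · (-0.623188) = 0.4674.

0.4674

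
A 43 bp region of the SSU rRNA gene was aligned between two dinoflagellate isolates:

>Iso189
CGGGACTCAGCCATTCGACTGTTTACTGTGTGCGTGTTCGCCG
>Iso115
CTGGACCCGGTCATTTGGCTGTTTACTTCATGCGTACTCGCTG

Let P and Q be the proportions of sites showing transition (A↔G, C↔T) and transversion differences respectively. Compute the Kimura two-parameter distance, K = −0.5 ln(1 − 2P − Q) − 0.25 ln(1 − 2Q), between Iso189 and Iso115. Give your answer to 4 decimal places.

The sequences differ at positions 2 (G/T, transversion), 7 (T/C, transition), 9 (A/G, transition), 11 (C/T, transition), 16 (C/T, transition), 18 (A/G, transition), 28 (G/T, transversion), 29 (T/C, transition), 30 (G/A, transition), 36 (G/A, transition), 37 (T/C, transition), 42 (C/T, transition).
Of the 12 differences, 10 transitions and 2 transversions over 43 sites: P = 10/43 = 0.232558, Q = 2/43 = 0.046512.
d = −0.5·ln(0.488372) − 0.25·ln(0.906976) = −0.5·(-0.716678) − 0.25·(-0.097639) = 0.3827.

0.3827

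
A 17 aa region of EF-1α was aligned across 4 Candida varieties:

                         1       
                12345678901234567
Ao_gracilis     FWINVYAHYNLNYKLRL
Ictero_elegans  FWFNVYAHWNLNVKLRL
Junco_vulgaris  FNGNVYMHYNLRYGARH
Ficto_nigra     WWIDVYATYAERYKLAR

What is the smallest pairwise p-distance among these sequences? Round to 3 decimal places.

0.176

Pairwise Hamming distances:
  Ao_gracilis vs Ictero_elegans: 3
  Ao_gracilis vs Junco_vulgaris: 7
  Ao_gracilis vs Ficto_nigra: 8
  Ictero_elegans vs Junco_vulgaris: 9
  Ictero_elegans vs Ficto_nigra: 11
  Junco_vulgaris vs Ficto_nigra: 12
The smallest is 3 mismatches, between Ao_gracilis and Ictero_elegans; p = 3/17 = 0.176.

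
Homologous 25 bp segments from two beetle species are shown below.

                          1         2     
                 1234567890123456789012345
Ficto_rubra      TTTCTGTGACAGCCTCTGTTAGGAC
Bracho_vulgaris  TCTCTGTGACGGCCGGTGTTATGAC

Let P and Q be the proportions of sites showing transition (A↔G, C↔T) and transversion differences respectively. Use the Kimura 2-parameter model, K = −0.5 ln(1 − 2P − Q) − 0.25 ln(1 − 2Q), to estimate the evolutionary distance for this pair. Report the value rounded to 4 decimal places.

0.2329

The sequences differ at positions 2 (T/C, transition), 11 (A/G, transition), 15 (T/G, transversion), 16 (C/G, transversion), 22 (G/T, transversion).
Of the 5 differences, 2 transitions and 3 transversions over 25 sites: P = 2/25 = 0.080000, Q = 3/25 = 0.120000.
d = −0.5·ln(0.720000) − 0.25·ln(0.760000) = −0.5·(-0.328504) − 0.25·(-0.274437) = 0.2329.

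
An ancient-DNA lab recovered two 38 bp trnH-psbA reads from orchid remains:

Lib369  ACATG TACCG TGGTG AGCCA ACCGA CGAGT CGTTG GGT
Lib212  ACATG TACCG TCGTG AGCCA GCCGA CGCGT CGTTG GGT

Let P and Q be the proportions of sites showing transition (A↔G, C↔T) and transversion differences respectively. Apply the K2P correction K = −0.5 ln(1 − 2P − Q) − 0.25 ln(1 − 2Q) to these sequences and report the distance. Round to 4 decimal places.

0.0834

The sequences differ at positions 12 (G/C, transversion), 21 (A/G, transition), 28 (A/C, transversion).
Of the 3 differences, 1 transition and 2 transversions over 38 sites: P = 1/38 = 0.026316, Q = 2/38 = 0.052632.
d = −0.5·ln(0.894736) − 0.25·ln(0.894736) = −0.5·(-0.111227) − 0.25·(-0.111227) = 0.0834.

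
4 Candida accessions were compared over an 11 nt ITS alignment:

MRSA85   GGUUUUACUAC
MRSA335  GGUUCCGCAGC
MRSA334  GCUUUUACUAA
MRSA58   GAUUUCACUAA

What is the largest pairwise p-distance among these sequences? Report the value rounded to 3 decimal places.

0.636

Pairwise Hamming distances:
  MRSA85 vs MRSA335: 5
  MRSA85 vs MRSA334: 2
  MRSA85 vs MRSA58: 3
  MRSA335 vs MRSA334: 7
  MRSA335 vs MRSA58: 6
  MRSA334 vs MRSA58: 2
The largest is 7 mismatches, between MRSA335 and MRSA334; p = 7/11 = 0.636.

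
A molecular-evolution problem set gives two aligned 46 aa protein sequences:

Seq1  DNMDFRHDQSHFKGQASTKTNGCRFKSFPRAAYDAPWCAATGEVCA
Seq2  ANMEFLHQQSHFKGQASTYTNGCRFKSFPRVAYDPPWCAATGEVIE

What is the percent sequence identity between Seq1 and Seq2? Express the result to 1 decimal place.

Differing sites — 1:D/A; 4:D/E; 6:R/L; 8:D/Q; 19:K/Y; 31:A/V; 35:A/P; 45:C/I; 46:A/E.
37 of the 46 sites match, so the percent identity is 37/46 × 100 = 80.4%.

80.4%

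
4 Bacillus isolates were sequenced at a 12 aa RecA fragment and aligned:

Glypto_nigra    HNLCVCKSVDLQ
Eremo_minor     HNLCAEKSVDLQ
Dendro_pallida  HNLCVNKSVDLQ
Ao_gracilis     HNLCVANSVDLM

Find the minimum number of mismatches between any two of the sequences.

Pairwise Hamming distances:
  Glypto_nigra vs Eremo_minor: 2
  Glypto_nigra vs Dendro_pallida: 1
  Glypto_nigra vs Ao_gracilis: 3
  Eremo_minor vs Dendro_pallida: 2
  Eremo_minor vs Ao_gracilis: 4
  Dendro_pallida vs Ao_gracilis: 3
The smallest is 1, between Glypto_nigra and Dendro_pallida.

1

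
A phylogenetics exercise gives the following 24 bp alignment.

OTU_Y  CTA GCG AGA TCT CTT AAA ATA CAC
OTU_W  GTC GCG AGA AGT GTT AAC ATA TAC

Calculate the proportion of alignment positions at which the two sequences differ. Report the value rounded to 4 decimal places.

0.2917

The sequences differ at positions 1 (C/G), 3 (A/C), 10 (T/A), 11 (C/G), 13 (C/G), 18 (A/C), 22 (C/T).
There are 7 differences over 24 sites, so p = 7/24 = 0.2917.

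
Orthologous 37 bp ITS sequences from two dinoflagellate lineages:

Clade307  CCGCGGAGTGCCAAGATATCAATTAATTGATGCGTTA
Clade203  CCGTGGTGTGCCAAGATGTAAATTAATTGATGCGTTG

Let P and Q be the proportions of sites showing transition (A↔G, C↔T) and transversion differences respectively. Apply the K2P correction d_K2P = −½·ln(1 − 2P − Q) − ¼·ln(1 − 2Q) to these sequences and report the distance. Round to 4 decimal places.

0.1504

Differing sites — 4:C/T (Ti); 7:A/T (Tv); 18:A/G (Ti); 20:C/A (Tv); 37:A/G (Ti).
Of the 5 differences, 3 transitions and 2 transversions over 37 sites: P = 3/37 = 0.081081, Q = 2/37 = 0.054054.
d = −0.5·ln(0.783784) − 0.25·ln(0.891892) = −0.5·(-0.243622) − 0.25·(-0.114410) = 0.1504.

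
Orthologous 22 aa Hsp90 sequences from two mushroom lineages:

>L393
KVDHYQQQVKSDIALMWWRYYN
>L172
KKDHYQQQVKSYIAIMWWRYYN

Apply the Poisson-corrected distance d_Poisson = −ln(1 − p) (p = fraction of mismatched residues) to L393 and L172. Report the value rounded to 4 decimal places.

0.1466

Mismatches occur at site 2 (V→K), site 12 (D→Y), site 15 (L→I).
p = 3/22 = 0.136364.
d = −ln(1 − 0.136364) = −ln(0.863636) = 0.1466.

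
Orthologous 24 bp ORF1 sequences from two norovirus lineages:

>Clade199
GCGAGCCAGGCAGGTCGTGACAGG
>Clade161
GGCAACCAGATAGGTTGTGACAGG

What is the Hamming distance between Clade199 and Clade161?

6

Differing sites — 2:C/G; 3:G/C; 5:G/A; 10:G/A; 11:C/T; 16:C/T.
That gives 6 mismatches out of 24 aligned sites, so the Hamming distance is 6.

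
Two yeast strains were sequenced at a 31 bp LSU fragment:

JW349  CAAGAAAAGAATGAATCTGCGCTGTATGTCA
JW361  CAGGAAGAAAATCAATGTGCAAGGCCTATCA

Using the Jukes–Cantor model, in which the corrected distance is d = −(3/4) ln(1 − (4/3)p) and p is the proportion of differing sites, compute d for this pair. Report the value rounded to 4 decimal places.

0.4806

Differing sites — 3:A/G; 7:A/G; 9:G/A; 13:G/C; 17:C/G; 21:G/A; 22:C/A; 23:T/G; 25:T/C; 26:A/C; 28:G/A.
p = 11/31 = 0.354839.
d = −0.75 · ln(1 − (4/3)·0.354839) = −0.75 · ln(0.526881) = −0.75 · (-0.640781) = 0.4806.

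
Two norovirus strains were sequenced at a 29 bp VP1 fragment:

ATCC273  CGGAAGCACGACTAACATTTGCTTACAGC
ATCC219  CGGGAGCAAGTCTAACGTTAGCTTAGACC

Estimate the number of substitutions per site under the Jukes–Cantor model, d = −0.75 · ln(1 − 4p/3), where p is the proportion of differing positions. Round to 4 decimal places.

0.2913

The sequences differ at positions 4 (A/G), 9 (C/A), 11 (A/T), 17 (A/G), 20 (T/A), 26 (C/G), 28 (G/C).
p = 7/29 = 0.241379.
d = −0.75 · ln(1 − (4/3)·0.241379) = −0.75 · ln(0.678161) = −0.75 · (-0.388371) = 0.2913.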